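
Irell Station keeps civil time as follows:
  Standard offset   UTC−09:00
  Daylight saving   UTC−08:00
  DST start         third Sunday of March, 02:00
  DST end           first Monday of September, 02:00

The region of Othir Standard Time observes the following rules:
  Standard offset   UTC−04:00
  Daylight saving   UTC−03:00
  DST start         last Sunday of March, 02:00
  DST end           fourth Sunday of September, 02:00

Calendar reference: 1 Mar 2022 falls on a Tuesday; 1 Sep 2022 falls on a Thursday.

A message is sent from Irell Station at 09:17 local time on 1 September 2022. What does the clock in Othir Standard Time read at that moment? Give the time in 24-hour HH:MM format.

1 March 2022 is a Tuesday, so the first Sunday is March 6 and the third is March 20.
1 September 2022 is a Thursday, so the first Monday is September 5.
1 September 2022 lies within the daylight-saving period (20 March – 5 September), so Irell Station is on daylight time, UTC−08:00.
09:17 Irell Station + 8h = 17:17 UTC.
1 March 2022 is a Tuesday, so Sundays fall on 6, 13, 20, 27; the last is March 27.
1 September 2022 is a Thursday, so the first Sunday is September 4 and the fourth is September 25.
At the standard offset (UTC−04:00), 17:17 UTC − 4h = 13:17 Othir Standard Time standard time.
The standard-time date in Othir Standard Time, 1 September 2022, lies within the daylight-saving period (27 March – 25 September), so Othir Standard Time is on daylight time, UTC−03:00.
17:17 UTC − 3h = 14:17 Othir Standard Time.

14:17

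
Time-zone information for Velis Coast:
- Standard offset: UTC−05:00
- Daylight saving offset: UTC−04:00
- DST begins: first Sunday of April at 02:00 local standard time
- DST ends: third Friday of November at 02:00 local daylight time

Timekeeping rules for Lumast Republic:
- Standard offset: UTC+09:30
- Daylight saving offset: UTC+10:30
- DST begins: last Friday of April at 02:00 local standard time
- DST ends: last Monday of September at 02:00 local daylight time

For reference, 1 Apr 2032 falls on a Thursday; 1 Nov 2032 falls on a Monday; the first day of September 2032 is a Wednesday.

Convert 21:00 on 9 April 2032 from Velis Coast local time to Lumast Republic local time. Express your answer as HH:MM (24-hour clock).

1 April 2032 is a Thursday, so the first Sunday is April 4.
1 November 2032 is a Monday, so the first Friday is November 5 and the third is November 19.
9 April 2032 lies within the daylight-saving period (4 April – 19 November), so Velis Coast is on daylight time, UTC−04:00.
21:00 Velis Coast + 4h = 01:00 UTC (rolling into the next day, 10 April 2032).
1 April 2032 is a Thursday, so Fridays fall on 2, 9, 16, 23, 30; the last is April 30.
1 September 2032 is a Wednesday, so Mondays fall on 6, 13, 20, 27; the last is September 27.
At the standard offset (UTC+09:30), 01:00 UTC + 9h30m = 10:30 Lumast Republic standard time.
The standard-time date in Lumast Republic, 10 April 2032, is outside the daylight-saving period (30 April – 27 September), so Lumast Republic is on standard time, UTC+09:30.
01:00 UTC + 9h30m = 10:30 Lumast Republic.

10:30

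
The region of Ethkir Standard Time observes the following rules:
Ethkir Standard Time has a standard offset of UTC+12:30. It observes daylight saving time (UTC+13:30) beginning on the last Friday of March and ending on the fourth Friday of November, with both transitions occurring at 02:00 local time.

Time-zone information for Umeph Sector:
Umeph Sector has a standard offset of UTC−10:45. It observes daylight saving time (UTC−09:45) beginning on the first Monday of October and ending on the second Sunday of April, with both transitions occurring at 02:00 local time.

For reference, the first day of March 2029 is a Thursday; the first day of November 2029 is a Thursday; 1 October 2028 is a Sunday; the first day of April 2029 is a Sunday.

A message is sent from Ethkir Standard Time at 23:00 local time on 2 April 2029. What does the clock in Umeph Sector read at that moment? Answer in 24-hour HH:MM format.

23:45

1 March 2029 is a Thursday, so Fridays fall on 2, 9, 16, 23, 30; the last is March 30.
1 November 2029 is a Thursday, so the first Friday is November 2 and the fourth is November 23.
2 April 2029 lies within the daylight-saving period (30 March – 23 November), so Ethkir Standard Time is on daylight time, UTC+13:30.
23:00 Ethkir Standard Time − 13h30m = 09:30 UTC.
1 October 2028 is a Sunday, so the first Monday is October 2.
1 April 2029 is a Sunday, so the first Sunday is April 1 and the second is April 8.
At the standard offset (UTC−10:45), 09:30 UTC − 10h45m = 22:45 Umeph Sector standard time (rolling into the previous day, 1 April 2029).
Daylight saving runs 2 October 2028 – 8 April 2029; the standard-time date in Umeph Sector, 1 April 2029, is inside that window, so Umeph Sector is at UTC−09:45.
09:30 UTC − 9h45m = 23:45 Umeph Sector (rolling into the previous day, 1 April 2029).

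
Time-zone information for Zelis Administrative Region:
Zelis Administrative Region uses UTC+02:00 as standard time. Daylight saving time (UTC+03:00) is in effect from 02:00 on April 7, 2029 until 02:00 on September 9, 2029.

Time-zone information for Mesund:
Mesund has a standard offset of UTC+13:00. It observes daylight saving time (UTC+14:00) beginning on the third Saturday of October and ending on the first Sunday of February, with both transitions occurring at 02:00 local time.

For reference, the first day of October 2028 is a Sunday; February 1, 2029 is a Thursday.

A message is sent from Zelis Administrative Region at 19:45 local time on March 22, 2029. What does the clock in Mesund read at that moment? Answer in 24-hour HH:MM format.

06:45

March 22, 2029 is outside the daylight-saving period (7 April – 9 September), so Zelis Administrative Region is on standard time, UTC+02:00.
19:45 Zelis Administrative Region − 2h = 17:45 UTC.
1 October 2028 is a Sunday, so the first Saturday is October 7 and the third is October 21.
1 February 2029 is a Thursday, so the first Sunday is February 4.
At the standard offset (UTC+13:00), 17:45 UTC + 13h = 06:45 Mesund standard time (rolling into the next day, 23 March 2029).
Daylight saving runs 21 October 2028 – 4 February 2029; the standard-time date in Mesund, March 23, 2029, is outside that window, so Mesund is on standard time at UTC+13:00.
17:45 UTC + 13h = 06:45 Mesund (rolling into the next day, 23 March 2029).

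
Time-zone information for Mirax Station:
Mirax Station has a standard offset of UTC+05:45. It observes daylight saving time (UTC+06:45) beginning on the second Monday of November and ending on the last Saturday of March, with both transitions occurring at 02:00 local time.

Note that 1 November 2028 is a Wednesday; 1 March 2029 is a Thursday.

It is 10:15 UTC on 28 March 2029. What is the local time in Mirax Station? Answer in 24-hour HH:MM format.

17:00

1 November 2028 is a Wednesday, so the first Monday is November 6 and the second is November 13.
1 March 2029 is a Thursday, so Saturdays fall on 3, 10, 17, 24, 31; the last is March 31.
At the standard offset (UTC+05:45), 10:15 UTC + 5h45m = 16:00 Mirax Station standard time.
The standard-time date in Mirax Station, 28 March 2029, falls between 13 November 2028 and 31 March 2029, so daylight saving is in effect and Mirax Station is at UTC+06:45.
10:15 UTC + 6h45m = 17:00 local.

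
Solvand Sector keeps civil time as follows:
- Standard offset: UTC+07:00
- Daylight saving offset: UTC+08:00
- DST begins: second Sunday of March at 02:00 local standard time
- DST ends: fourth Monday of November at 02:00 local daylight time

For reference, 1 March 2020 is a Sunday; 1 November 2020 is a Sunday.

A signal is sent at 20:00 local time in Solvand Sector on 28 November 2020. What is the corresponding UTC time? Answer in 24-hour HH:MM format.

1 March 2020 is a Sunday, so the first Sunday is March 1 and the second is March 8.
1 November 2020 is a Sunday, so the first Monday is November 2 and the fourth is November 23.
28 November 2020 is outside the daylight-saving period (8 March – 23 November), so Solvand Sector is on standard time, UTC+07:00.
20:00 local − 7h = 13:00 UTC.

13:00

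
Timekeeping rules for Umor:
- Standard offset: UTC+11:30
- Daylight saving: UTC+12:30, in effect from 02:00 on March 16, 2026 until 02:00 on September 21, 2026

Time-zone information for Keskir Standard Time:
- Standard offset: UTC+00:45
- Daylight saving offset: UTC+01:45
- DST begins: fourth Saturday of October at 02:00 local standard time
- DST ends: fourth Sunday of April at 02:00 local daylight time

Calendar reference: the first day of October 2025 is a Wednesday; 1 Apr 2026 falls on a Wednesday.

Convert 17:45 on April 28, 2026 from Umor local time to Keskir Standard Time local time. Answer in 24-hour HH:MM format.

06:00

Daylight saving runs 16 March – 21 September; April 28, 2026 is inside that window, so Umor is at UTC+12:30.
17:45 Umor − 12h30m = 05:15 UTC.
1 October 2025 is a Wednesday, so the first Saturday is October 4 and the fourth is October 25.
1 April 2026 is a Wednesday, so the first Sunday is April 5 and the fourth is April 26.
At the standard offset (UTC+00:45), 05:15 UTC + 0h45m = 06:00 Keskir Standard Time standard time.
Daylight saving runs 25 October 2025 – 26 April 2026; the standard-time date in Keskir Standard Time, April 28, 2026, is outside that window, so Keskir Standard Time is on standard time at UTC+00:45.
05:15 UTC + 0h45m = 06:00 Keskir Standard Time.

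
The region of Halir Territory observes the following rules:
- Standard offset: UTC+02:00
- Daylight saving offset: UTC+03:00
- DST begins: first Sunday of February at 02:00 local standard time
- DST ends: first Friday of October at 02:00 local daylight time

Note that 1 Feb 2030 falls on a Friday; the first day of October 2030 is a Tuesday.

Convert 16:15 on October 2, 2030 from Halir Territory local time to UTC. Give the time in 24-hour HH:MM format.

13:15

1 February 2030 is a Friday, so the first Sunday is February 3.
1 October 2030 is a Tuesday, so the first Friday is October 4.
October 2, 2030 falls between 3 February and 4 October, so daylight saving is in effect and Halir Territory is at UTC+03:00.
16:15 local − 3h = 13:15 UTC.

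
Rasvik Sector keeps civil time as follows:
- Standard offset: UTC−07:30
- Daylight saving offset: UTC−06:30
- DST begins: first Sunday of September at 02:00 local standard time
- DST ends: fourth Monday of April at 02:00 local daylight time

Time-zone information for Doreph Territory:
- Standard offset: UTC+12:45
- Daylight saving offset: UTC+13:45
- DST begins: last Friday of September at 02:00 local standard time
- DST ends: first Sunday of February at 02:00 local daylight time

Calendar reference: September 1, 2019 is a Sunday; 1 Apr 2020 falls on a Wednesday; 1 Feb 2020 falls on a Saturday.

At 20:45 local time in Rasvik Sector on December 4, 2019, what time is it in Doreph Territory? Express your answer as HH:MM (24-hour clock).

17:00

1 September 2019 is a Sunday, so the first Sunday is September 1.
1 April 2020 is a Wednesday, so the first Monday is April 6 and the fourth is April 27.
December 4, 2019 lies within the daylight-saving period (1 September 2019 – 27 April 2020), so Rasvik Sector is on daylight time, UTC−06:30.
20:45 Rasvik Sector + 6h30m = 03:15 UTC (rolling into the next day, 5 December 2019).
1 September 2019 is a Sunday, so Fridays fall on 6, 13, 20, 27; the last is September 27.
1 February 2020 is a Saturday, so the first Sunday is February 2.
At the standard offset (UTC+12:45), 03:15 UTC + 12h45m = 16:00 Doreph Territory standard time.
Daylight saving runs 27 September 2019 – 2 February 2020; the standard-time date in Doreph Territory, December 5, 2019, is inside that window, so Doreph Territory is at UTC+13:45.
03:15 UTC + 13h45m = 17:00 Doreph Territory.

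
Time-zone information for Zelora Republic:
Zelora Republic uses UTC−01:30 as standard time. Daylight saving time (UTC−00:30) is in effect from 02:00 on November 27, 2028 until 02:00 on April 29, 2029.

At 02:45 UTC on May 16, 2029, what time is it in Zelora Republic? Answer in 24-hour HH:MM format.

At the standard offset (UTC−01:30), 02:45 UTC − 1h30m = 01:15 Zelora Republic standard time.
The standard-time date in Zelora Republic, May 16, 2029, is outside the daylight-saving period (27 November 2028 – 29 April 2029), so Zelora Republic is on standard time, UTC−01:30.
02:45 UTC − 1h30m = 01:15 local.

01:15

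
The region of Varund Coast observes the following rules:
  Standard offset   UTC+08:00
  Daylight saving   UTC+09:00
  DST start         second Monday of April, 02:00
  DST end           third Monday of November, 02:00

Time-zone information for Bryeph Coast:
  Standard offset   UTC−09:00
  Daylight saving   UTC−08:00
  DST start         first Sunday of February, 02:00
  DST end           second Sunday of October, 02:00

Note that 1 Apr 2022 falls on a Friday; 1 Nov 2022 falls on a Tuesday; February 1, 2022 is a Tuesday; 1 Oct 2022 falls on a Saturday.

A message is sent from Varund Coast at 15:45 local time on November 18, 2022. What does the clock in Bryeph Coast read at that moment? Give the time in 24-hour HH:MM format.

1 April 2022 is a Friday, so the first Monday is April 4 and the second is April 11.
1 November 2022 is a Tuesday, so the first Monday is November 7 and the third is November 21.
November 18, 2022 lies within the daylight-saving period (11 April – 21 November), so Varund Coast is on daylight time, UTC+09:00.
15:45 Varund Coast − 9h = 06:45 UTC.
1 February 2022 is a Tuesday, so the first Sunday is February 6.
1 October 2022 is a Saturday, so the first Sunday is October 2 and the second is October 9.
At the standard offset (UTC−09:00), 06:45 UTC − 9h = 21:45 Bryeph Coast standard time (rolling into the previous day, 17 November 2022).
Daylight saving runs 6 February – 9 October; the standard-time date in Bryeph Coast, November 17, 2022, is outside that window, so Bryeph Coast is on standard time at UTC−09:00.
06:45 UTC − 9h = 21:45 Bryeph Coast (rolling into the previous day, 17 November 2022).

21:45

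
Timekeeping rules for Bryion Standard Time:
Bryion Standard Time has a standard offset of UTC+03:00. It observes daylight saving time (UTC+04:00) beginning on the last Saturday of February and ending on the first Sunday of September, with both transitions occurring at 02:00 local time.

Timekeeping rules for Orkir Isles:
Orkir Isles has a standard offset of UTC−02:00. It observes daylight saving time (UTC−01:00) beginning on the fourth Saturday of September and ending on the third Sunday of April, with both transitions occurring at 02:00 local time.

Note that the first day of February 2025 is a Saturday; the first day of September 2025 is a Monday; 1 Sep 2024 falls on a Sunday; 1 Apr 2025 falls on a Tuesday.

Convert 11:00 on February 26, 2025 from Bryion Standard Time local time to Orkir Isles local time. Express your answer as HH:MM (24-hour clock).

06:00

1 February 2025 is a Saturday, so Saturdays fall on 1, 8, 15, 22; the last is February 22.
1 September 2025 is a Monday, so the first Sunday is September 7.
February 26, 2025 falls between 22 February and 7 September, so daylight saving is in effect and Bryion Standard Time is at UTC+04:00.
11:00 Bryion Standard Time − 4h = 07:00 UTC.
1 September 2024 is a Sunday, so the first Saturday is September 7 and the fourth is September 28.
1 April 2025 is a Tuesday, so the first Sunday is April 6 and the third is April 20.
At the standard offset (UTC−02:00), 07:00 UTC − 2h = 05:00 Orkir Isles standard time.
The standard-time date in Orkir Isles, February 26, 2025, lies within the daylight-saving period (28 September 2024 – 20 April 2025), so Orkir Isles is on daylight time, UTC−01:00.
07:00 UTC − 1h = 06:00 Orkir Isles.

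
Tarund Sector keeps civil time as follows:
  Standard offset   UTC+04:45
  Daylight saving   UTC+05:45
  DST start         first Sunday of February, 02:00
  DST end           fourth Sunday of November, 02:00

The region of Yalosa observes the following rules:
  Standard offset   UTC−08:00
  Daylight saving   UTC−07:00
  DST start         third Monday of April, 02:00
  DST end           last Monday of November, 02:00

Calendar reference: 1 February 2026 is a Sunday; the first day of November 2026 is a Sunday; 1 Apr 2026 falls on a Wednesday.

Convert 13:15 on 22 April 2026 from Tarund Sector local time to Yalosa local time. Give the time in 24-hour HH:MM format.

1 February 2026 is a Sunday, so the first Sunday is February 1.
1 November 2026 is a Sunday, so the first Sunday is November 1 and the fourth is November 22.
22 April 2026 lies within the daylight-saving period (1 February – 22 November), so Tarund Sector is on daylight time, UTC+05:45.
13:15 Tarund Sector − 5h45m = 07:30 UTC.
1 April 2026 is a Wednesday, so the first Monday is April 6 and the third is April 20.
1 November 2026 is a Sunday, so Mondays fall on 2, 9, 16, 23, 30; the last is November 30.
At the standard offset (UTC−08:00), 07:30 UTC − 8h = 23:30 Yalosa standard time (rolling into the previous day, 21 April 2026).
The standard-time date in Yalosa, 21 April 2026, lies within the daylight-saving period (20 April – 30 November), so Yalosa is on daylight time, UTC−07:00.
07:30 UTC − 7h = 00:30 Yalosa.

00:30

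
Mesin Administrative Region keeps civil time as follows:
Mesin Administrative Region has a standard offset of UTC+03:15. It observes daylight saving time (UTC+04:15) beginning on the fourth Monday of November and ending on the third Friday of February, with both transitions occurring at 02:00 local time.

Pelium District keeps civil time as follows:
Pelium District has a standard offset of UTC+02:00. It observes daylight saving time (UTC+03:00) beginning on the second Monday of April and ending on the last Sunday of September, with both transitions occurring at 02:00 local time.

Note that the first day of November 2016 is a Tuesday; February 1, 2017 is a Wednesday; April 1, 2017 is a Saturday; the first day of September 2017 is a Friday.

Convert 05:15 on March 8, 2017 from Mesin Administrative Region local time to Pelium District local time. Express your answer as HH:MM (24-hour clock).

04:00

1 November 2016 is a Tuesday, so the first Monday is November 7 and the fourth is November 28.
1 February 2017 is a Wednesday, so the first Friday is February 3 and the third is February 17.
March 8, 2017 does not fall between 28 November 2016 and 17 February 2017, so daylight saving is not in effect and Mesin Administrative Region is at UTC+03:15.
05:15 Mesin Administrative Region − 3h15m = 02:00 UTC.
1 April 2017 is a Saturday, so the first Monday is April 3 and the second is April 10.
1 September 2017 is a Friday, so Sundays fall on 3, 10, 17, 24; the last is September 24.
At the standard offset (UTC+02:00), 02:00 UTC + 2h = 04:00 Pelium District standard time.
The standard-time date in Pelium District, March 8, 2017, does not fall between 10 April and 24 September, so daylight saving is not in effect and Pelium District is at UTC+02:00.
02:00 UTC + 2h = 04:00 Pelium District.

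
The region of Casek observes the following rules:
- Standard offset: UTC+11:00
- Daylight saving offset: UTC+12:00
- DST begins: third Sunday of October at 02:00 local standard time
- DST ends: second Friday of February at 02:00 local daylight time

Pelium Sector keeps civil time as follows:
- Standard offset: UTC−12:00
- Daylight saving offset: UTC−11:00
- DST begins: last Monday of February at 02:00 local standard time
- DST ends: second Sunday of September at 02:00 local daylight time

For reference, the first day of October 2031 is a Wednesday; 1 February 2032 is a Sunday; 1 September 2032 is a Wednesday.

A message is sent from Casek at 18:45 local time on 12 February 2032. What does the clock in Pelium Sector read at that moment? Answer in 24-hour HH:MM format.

1 October 2031 is a Wednesday, so the first Sunday is October 5 and the third is October 19.
1 February 2032 is a Sunday, so the first Friday is February 6 and the second is February 13.
Daylight saving runs 19 October 2031 – 13 February 2032; 12 February 2032 is inside that window, so Casek is at UTC+12:00.
18:45 Casek − 12h = 06:45 UTC.
1 February 2032 is a Sunday, so Mondays fall on 2, 9, 16, 23; the last is February 23.
1 September 2032 is a Wednesday, so the first Sunday is September 5 and the second is September 12.
At the standard offset (UTC−12:00), 06:45 UTC − 12h = 18:45 Pelium Sector standard time (rolling into the previous day, 11 February 2032).
Daylight saving runs 23 February – 12 September; the standard-time date in Pelium Sector, 11 February 2032, is outside that window, so Pelium Sector is on standard time at UTC−12:00.
06:45 UTC − 12h = 18:45 Pelium Sector (rolling into the previous day, 11 February 2032).

18:45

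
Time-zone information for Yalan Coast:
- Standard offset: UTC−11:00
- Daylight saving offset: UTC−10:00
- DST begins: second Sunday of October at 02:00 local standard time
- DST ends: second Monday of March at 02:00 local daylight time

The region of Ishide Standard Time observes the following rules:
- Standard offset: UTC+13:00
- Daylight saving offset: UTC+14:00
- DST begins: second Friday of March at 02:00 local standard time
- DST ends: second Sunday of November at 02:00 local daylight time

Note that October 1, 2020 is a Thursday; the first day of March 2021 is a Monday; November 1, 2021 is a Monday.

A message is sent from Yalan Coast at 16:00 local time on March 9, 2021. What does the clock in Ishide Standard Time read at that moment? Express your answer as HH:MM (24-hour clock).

16:00

1 October 2020 is a Thursday, so the first Sunday is October 4 and the second is October 11.
1 March 2021 is a Monday, so the first Monday is March 1 and the second is March 8.
Daylight saving runs 11 October 2020 – 8 March 2021; March 9, 2021 is outside that window, so Yalan Coast is on standard time at UTC−11:00.
16:00 Yalan Coast + 11h = 03:00 UTC (rolling into the next day, 10 March 2021).
1 March 2021 is a Monday, so the first Friday is March 5 and the second is March 12.
1 November 2021 is a Monday, so the first Sunday is November 7 and the second is November 14.
At the standard offset (UTC+13:00), 03:00 UTC + 13h = 16:00 Ishide Standard Time standard time.
Daylight saving runs 12 March – 14 November; the standard-time date in Ishide Standard Time, March 10, 2021, is outside that window, so Ishide Standard Time is on standard time at UTC+13:00.
03:00 UTC + 13h = 16:00 Ishide Standard Time.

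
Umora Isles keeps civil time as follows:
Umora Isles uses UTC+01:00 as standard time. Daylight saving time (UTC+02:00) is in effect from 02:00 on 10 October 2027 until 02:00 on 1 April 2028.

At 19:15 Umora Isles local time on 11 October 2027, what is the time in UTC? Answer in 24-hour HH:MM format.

11 October 2027 lies within the daylight-saving period (10 October 2027 – 1 April 2028), so Umora Isles is on daylight time, UTC+02:00.
19:15 local − 2h = 17:15 UTC.

17:15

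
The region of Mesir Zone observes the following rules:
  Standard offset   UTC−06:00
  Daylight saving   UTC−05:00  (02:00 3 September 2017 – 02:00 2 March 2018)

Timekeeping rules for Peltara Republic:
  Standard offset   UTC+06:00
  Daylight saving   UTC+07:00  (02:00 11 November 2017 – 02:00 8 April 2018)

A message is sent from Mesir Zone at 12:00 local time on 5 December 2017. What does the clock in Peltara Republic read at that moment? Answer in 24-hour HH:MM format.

5 December 2017 lies within the daylight-saving period (3 September 2017 – 2 March 2018), so Mesir Zone is on daylight time, UTC−05:00.
12:00 Mesir Zone + 5h = 17:00 UTC.
At the standard offset (UTC+06:00), 17:00 UTC + 6h = 23:00 Peltara Republic standard time.
Daylight saving runs 11 November 2017 – 8 April 2018; the standard-time date in Peltara Republic, 5 December 2017, is inside that window, so Peltara Republic is at UTC+07:00.
17:00 UTC + 7h = 00:00 Peltara Republic (rolling into the next day, 6 December 2017).

00:00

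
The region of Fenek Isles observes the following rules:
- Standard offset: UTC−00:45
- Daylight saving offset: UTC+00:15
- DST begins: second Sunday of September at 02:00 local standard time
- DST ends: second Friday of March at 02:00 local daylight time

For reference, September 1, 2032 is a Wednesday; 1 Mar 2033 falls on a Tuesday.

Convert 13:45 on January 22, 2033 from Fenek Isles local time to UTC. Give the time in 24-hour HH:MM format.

1 September 2032 is a Wednesday, so the first Sunday is September 5 and the second is September 12.
1 March 2033 is a Tuesday, so the first Friday is March 4 and the second is March 11.
January 22, 2033 falls between 12 September 2032 and 11 March 2033, so daylight saving is in effect and Fenek Isles is at UTC+00:15.
13:45 local − 0h15m = 13:30 UTC.

13:30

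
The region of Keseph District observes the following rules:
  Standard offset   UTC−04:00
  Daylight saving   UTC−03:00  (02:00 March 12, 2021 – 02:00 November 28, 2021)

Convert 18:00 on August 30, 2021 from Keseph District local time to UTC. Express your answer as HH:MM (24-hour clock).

August 30, 2021 falls between 12 March and 28 November, so daylight saving is in effect and Keseph District is at UTC−03:00.
18:00 local + 3h = 21:00 UTC.

21:00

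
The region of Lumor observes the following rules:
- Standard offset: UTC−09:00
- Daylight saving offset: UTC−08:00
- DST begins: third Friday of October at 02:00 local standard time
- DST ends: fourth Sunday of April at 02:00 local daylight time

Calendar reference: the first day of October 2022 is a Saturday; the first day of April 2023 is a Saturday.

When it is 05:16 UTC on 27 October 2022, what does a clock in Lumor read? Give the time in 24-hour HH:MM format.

21:16

1 October 2022 is a Saturday, so the first Friday is October 7 and the third is October 21.
1 April 2023 is a Saturday, so the first Sunday is April 2 and the fourth is April 23.
At the standard offset (UTC−09:00), 05:16 UTC − 9h = 20:16 Lumor standard time (rolling into the previous day, 26 October 2022).
Daylight saving runs 21 October 2022 – 23 April 2023; the standard-time date in Lumor, 26 October 2022, is inside that window, so Lumor is at UTC−08:00.
05:16 UTC − 8h = 21:16 local (rolling into the previous day, 26 October 2022).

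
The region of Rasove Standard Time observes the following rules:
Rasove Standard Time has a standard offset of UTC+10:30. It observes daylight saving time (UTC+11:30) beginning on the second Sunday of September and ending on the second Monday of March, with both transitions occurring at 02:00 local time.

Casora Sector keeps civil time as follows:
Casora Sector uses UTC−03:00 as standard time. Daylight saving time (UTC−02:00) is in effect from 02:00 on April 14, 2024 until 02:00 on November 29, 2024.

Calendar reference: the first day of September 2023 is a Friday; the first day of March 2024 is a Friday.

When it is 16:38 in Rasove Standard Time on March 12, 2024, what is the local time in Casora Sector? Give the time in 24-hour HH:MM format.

03:08

1 September 2023 is a Friday, so the first Sunday is September 3 and the second is September 10.
1 March 2024 is a Friday, so the first Monday is March 4 and the second is March 11.
Daylight saving runs 10 September 2023 – 11 March 2024; March 12, 2024 is outside that window, so Rasove Standard Time is on standard time at UTC+10:30.
16:38 Rasove Standard Time − 10h30m = 06:08 UTC.
At the standard offset (UTC−03:00), 06:08 UTC − 3h = 03:08 Casora Sector standard time.
Daylight saving runs 14 April – 29 November; the standard-time date in Casora Sector, March 12, 2024, is outside that window, so Casora Sector is on standard time at UTC−03:00.
06:08 UTC − 3h = 03:08 Casora Sector.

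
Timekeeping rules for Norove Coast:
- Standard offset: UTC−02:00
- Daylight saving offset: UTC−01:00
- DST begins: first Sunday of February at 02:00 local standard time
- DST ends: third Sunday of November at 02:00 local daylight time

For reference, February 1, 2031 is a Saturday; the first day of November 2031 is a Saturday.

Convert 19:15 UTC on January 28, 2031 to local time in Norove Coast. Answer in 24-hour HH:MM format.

17:15

1 February 2031 is a Saturday, so the first Sunday is February 2.
1 November 2031 is a Saturday, so the first Sunday is November 2 and the third is November 16.
At the standard offset (UTC−02:00), 19:15 UTC − 2h = 17:15 Norove Coast standard time.
The standard-time date in Norove Coast, January 28, 2031, does not fall between 2 February and 16 November, so daylight saving is not in effect and Norove Coast is at UTC−02:00.
19:15 UTC − 2h = 17:15 local.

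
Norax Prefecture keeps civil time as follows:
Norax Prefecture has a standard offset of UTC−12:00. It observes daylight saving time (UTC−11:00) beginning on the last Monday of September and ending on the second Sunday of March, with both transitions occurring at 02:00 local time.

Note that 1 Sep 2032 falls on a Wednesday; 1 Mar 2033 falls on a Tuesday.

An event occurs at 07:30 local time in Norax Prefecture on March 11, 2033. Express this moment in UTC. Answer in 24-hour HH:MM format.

18:30

1 September 2032 is a Wednesday, so Mondays fall on 6, 13, 20, 27; the last is September 27.
1 March 2033 is a Tuesday, so the first Sunday is March 6 and the second is March 13.
Daylight saving runs 27 September 2032 – 13 March 2033; March 11, 2033 is inside that window, so Norax Prefecture is at UTC−11:00.
07:30 local + 11h = 18:30 UTC.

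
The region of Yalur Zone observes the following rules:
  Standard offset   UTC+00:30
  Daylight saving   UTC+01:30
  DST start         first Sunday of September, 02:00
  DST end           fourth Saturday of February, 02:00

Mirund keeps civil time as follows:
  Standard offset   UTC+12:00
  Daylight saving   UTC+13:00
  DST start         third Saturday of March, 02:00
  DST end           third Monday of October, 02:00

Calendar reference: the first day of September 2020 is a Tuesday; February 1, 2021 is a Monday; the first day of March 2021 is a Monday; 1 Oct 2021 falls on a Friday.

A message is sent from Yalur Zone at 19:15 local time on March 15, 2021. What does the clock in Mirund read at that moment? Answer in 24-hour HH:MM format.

1 September 2020 is a Tuesday, so the first Sunday is September 6.
1 February 2021 is a Monday, so the first Saturday is February 6 and the fourth is February 27.
March 15, 2021 is outside the daylight-saving period (6 September 2020 – 27 February 2021), so Yalur Zone is on standard time, UTC+00:30.
19:15 Yalur Zone − 0h30m = 18:45 UTC.
1 March 2021 is a Monday, so the first Saturday is March 6 and the third is March 20.
1 October 2021 is a Friday, so the first Monday is October 4 and the third is October 18.
At the standard offset (UTC+12:00), 18:45 UTC + 12h = 06:45 Mirund standard time (rolling into the next day, 16 March 2021).
The standard-time date in Mirund, March 16, 2021, is outside the daylight-saving period (20 March – 18 October), so Mirund is on standard time, UTC+12:00.
18:45 UTC + 12h = 06:45 Mirund (rolling into the next day, 16 March 2021).

06:45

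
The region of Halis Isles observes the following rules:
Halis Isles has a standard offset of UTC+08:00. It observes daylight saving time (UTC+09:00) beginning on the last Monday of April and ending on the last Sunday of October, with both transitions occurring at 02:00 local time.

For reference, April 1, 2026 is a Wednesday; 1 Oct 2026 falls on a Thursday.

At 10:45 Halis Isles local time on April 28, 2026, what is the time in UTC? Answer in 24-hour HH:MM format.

1 April 2026 is a Wednesday, so Mondays fall on 6, 13, 20, 27; the last is April 27.
1 October 2026 is a Thursday, so Sundays fall on 4, 11, 18, 25; the last is October 25.
April 28, 2026 falls between 27 April and 25 October, so daylight saving is in effect and Halis Isles is at UTC+09:00.
10:45 local − 9h = 01:45 UTC.

01:45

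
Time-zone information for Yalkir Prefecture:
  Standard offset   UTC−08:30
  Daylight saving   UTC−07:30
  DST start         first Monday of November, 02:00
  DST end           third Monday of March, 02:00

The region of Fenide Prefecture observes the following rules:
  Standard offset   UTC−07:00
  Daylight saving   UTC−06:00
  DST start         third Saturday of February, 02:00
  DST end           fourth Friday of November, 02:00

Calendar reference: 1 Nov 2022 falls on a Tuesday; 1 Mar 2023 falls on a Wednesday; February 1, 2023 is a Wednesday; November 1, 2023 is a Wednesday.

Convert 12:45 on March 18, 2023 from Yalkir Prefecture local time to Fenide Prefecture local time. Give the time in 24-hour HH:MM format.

14:15

1 November 2022 is a Tuesday, so the first Monday is November 7.
1 March 2023 is a Wednesday, so the first Monday is March 6 and the third is March 20.
March 18, 2023 falls between 7 November 2022 and 20 March 2023, so daylight saving is in effect and Yalkir Prefecture is at UTC−07:30.
12:45 Yalkir Prefecture + 7h30m = 20:15 UTC.
1 February 2023 is a Wednesday, so the first Saturday is February 4 and the third is February 18.
1 November 2023 is a Wednesday, so the first Friday is November 3 and the fourth is November 24.
At the standard offset (UTC−07:00), 20:15 UTC − 7h = 13:15 Fenide Prefecture standard time.
The standard-time date in Fenide Prefecture, March 18, 2023, lies within the daylight-saving period (18 February – 24 November), so Fenide Prefecture is on daylight time, UTC−06:00.
20:15 UTC − 6h = 14:15 Fenide Prefecture.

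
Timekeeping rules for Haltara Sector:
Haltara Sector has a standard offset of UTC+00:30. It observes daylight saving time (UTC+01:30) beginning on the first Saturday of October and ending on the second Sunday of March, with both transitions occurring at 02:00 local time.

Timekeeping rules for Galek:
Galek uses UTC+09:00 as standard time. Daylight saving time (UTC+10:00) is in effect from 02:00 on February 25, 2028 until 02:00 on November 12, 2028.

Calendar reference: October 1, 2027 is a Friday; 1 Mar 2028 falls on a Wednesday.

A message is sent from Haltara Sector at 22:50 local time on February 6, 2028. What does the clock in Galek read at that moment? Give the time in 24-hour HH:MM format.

1 October 2027 is a Friday, so the first Saturday is October 2.
1 March 2028 is a Wednesday, so the first Sunday is March 5 and the second is March 12.
February 6, 2028 lies within the daylight-saving period (2 October 2027 – 12 March 2028), so Haltara Sector is on daylight time, UTC+01:30.
22:50 Haltara Sector − 1h30m = 21:20 UTC.
At the standard offset (UTC+09:00), 21:20 UTC + 9h = 06:20 Galek standard time (rolling into the next day, 7 February 2028).
The standard-time date in Galek, February 7, 2028, is outside the daylight-saving period (25 February – 12 November), so Galek is on standard time, UTC+09:00.
21:20 UTC + 9h = 06:20 Galek (rolling into the next day, 7 February 2028).

06:20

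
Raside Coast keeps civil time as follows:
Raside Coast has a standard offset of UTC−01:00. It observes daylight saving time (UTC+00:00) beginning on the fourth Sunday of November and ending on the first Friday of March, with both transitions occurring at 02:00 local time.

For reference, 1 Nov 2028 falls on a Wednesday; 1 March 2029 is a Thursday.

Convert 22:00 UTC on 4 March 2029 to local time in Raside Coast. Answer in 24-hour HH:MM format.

21:00

1 November 2028 is a Wednesday, so the first Sunday is November 5 and the fourth is November 26.
1 March 2029 is a Thursday, so the first Friday is March 2.
At the standard offset (UTC−01:00), 22:00 UTC − 1h = 21:00 Raside Coast standard time.
Daylight saving runs 26 November 2028 – 2 March 2029; the standard-time date in Raside Coast, 4 March 2029, is outside that window, so Raside Coast is on standard time at UTC−01:00.
22:00 UTC − 1h = 21:00 local.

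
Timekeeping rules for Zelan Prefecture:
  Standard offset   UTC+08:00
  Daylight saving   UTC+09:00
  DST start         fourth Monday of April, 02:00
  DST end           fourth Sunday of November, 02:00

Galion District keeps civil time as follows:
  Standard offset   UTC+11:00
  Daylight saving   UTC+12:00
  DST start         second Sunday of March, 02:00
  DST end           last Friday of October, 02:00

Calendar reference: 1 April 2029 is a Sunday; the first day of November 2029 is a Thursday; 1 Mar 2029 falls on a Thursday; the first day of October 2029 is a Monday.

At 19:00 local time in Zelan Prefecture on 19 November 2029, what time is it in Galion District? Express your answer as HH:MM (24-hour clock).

21:00

1 April 2029 is a Sunday, so the first Monday is April 2 and the fourth is April 23.
1 November 2029 is a Thursday, so the first Sunday is November 4 and the fourth is November 25.
19 November 2029 falls between 23 April and 25 November, so daylight saving is in effect and Zelan Prefecture is at UTC+09:00.
19:00 Zelan Prefecture − 9h = 10:00 UTC.
1 March 2029 is a Thursday, so the first Sunday is March 4 and the second is March 11.
1 October 2029 is a Monday, so Fridays fall on 5, 12, 19, 26; the last is October 26.
At the standard offset (UTC+11:00), 10:00 UTC + 11h = 21:00 Galion District standard time.
Daylight saving runs 11 March – 26 October; the standard-time date in Galion District, 19 November 2029, is outside that window, so Galion District is on standard time at UTC+11:00.
10:00 UTC + 11h = 21:00 Galion District.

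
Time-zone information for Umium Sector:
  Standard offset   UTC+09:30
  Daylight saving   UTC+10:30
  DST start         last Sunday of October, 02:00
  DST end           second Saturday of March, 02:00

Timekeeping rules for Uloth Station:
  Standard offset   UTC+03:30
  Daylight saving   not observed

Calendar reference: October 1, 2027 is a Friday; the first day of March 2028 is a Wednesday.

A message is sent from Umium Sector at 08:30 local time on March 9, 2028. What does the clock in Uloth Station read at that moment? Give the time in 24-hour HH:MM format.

01:30

1 October 2027 is a Friday, so Sundays fall on 3, 10, 17, 24, 31; the last is October 31.
1 March 2028 is a Wednesday, so the first Saturday is March 4 and the second is March 11.
March 9, 2028 lies within the daylight-saving period (31 October 2027 – 11 March 2028), so Umium Sector is on daylight time, UTC+10:30.
08:30 Umium Sector − 10h30m = 22:00 UTC (rolling into the previous day, 8 March 2028).
Uloth Station stays on UTC+03:30 all year.
22:00 UTC + 3h30m = 01:30 Uloth Station (rolling into the next day, 9 March 2028).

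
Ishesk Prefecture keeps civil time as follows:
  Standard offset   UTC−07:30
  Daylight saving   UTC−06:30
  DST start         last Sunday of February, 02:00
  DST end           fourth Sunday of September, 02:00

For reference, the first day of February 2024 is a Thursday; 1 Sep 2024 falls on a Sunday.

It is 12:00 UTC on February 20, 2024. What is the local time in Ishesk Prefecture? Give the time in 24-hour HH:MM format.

1 February 2024 is a Thursday, so Sundays fall on 4, 11, 18, 25; the last is February 25.
1 September 2024 is a Sunday, so the first Sunday is September 1 and the fourth is September 22.
At the standard offset (UTC−07:30), 12:00 UTC − 7h30m = 04:30 Ishesk Prefecture standard time.
The standard-time date in Ishesk Prefecture, February 20, 2024, is outside the daylight-saving period (25 February – 22 September), so Ishesk Prefecture is on standard time, UTC−07:30.
12:00 UTC − 7h30m = 04:30 local.

04:30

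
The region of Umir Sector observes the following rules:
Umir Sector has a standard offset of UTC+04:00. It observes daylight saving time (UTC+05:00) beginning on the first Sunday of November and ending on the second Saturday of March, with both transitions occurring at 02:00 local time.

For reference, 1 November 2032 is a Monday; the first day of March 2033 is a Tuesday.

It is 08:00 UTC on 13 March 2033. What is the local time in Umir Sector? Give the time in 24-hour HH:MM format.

1 November 2032 is a Monday, so the first Sunday is November 7.
1 March 2033 is a Tuesday, so the first Saturday is March 5 and the second is March 12.
At the standard offset (UTC+04:00), 08:00 UTC + 4h = 12:00 Umir Sector standard time.
Daylight saving runs 7 November 2032 – 12 March 2033; the standard-time date in Umir Sector, 13 March 2033, is outside that window, so Umir Sector is on standard time at UTC+04:00.
08:00 UTC + 4h = 12:00 local.

12:00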